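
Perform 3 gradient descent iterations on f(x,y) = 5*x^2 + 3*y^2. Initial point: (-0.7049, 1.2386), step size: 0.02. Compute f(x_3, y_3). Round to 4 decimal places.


Gradient descent on f(x,y) = 5*x^2 + 3*y^2.
Starting point: (-0.7049, 1.2386), alpha = 0.02
Step 1: grad_x = 2*5*-0.7049 = -7.049, grad_y = 2*3*1.2386 = 7.4316
  x_1 = -0.7049 - 0.02*-7.049 = -0.5639
  y_1 = 1.2386 - 0.02*7.4316 = 1.09
Step 2: grad_x = 2*5*-0.5639 = -5.6392, grad_y = 2*3*1.09 = 6.5398
  x_2 = -0.5639 - 0.02*-5.6392 = -0.4511
  y_2 = 1.09 - 0.02*6.5398 = 0.9592
Step 3: grad_x = 2*5*-0.4511 = -4.5114, grad_y = 2*3*0.9592 = 5.755
  x_3 = -0.4511 - 0.02*-4.5114 = -0.3609
  y_3 = 0.9592 - 0.02*5.755 = 0.8441
f(-0.3609, 0.8441) = 5*(-0.3609)^2 + 3*0.8441^2 = 2.7886


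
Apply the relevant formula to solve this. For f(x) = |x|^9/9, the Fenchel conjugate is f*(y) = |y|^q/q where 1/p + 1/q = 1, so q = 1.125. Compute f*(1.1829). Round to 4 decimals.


The conjugate exponent q satisfies 1/p + 1/q = 1.
p = 9, so q = 9/(9 - 1) = 1.125
|y|^q = 1.1829^1.125 = 1.208
f*(1.1829) = 1.208 / 1.125 = 1.0738


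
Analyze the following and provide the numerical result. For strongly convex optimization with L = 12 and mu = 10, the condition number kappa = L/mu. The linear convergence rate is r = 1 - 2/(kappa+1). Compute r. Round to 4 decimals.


Step 1: Compute the condition number.
kappa = L/mu = 12/10 = 1.2
Step 2: Compute the convergence rate.
r = 1 - 2/(kappa + 1) = 1 - 2*mu/(L + mu) = (L - mu)/(L + mu) = 2/22 = 0.0909


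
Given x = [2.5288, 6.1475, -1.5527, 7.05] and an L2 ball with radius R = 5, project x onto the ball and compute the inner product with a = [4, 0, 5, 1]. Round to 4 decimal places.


Step 1: Compute ||x|| (intermediates to 6 decimals).
||x|| = sqrt(2.5288^2 + 6.1475^2 + (-1.5527)^2 + 7.05^2) = 9.813254
Step 2: Project.
Since ||x|| > R, scale = R/||x|| = 5/9.813254 = 0.509515, proj(x) = scale * x
proj(x) = [1.288462, 3.132243, -0.791124, 3.592081]
Step 3: Dot product.
a^T * proj(x) = 4*1.288462 + 0*3.132243 + 5*(-0.791124) + 1*3.592081 = 4.7903


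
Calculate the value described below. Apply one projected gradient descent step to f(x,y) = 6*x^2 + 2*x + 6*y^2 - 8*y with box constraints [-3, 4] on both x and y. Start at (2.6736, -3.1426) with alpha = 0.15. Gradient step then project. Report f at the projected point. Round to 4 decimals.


Step 1: Compute gradient at (2.6736, -3.1426).
grad_x = 2*6*2.6736 + 2 = 34.0832
grad_y = 2*6*-3.1426 - 8 = -45.7112
Step 2: Gradient step.
x_raw = 2.6736 - 0.15*34.0832 = -2.4389
y_raw = -3.1426 - 0.15*-45.7112 = 3.7141
Step 3: Project onto [-3, 4].
x_proj = clip(-2.4389) = -2.4389
y_proj = clip(3.7141) = 3.7141
Step 4: Evaluate f.
f(-2.4389, 3.7141) = 83.8648


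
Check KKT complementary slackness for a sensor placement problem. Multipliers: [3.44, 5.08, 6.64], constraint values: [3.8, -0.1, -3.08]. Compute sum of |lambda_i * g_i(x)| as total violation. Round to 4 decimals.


KKT complementary slackness check:
lambda_1 * g_1 = 3.44 * 3.8 = 13.072
lambda_2 * g_2 = 5.08 * -0.1 = -0.508
lambda_3 * g_3 = 6.64 * -3.08 = -20.4512
Total violation = 13.072 + 0.508 + 20.4512 = 34.0312


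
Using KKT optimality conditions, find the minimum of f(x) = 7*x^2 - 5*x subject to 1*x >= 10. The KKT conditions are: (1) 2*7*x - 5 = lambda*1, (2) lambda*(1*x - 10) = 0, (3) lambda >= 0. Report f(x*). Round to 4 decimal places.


Step 1: Try lambda = 0 (constraint inactive).
x_unc = 5/(2*7) = 0.3571
Check: 1*0.3571 = 0.3571 < 10 -- violated!
Step 2: Constraint must be active: 1*x = 10
x* = 10/1 = 10.0
lambda = (2*7*10.0 - 5)/1 = 135.0
Step 3: Compute optimal value.
f(x*) = 7*10.0^2 - 5*10.0 = 650.0


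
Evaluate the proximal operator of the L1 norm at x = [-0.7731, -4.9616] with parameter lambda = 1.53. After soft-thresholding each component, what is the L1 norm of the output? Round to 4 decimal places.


Soft-thresholding with lambda = 1.53:
prox(-0.7731) = sign(-0.7731)*max(|-0.7731| - 1.53, 0) = 0.0
prox(-4.9616) = sign(-4.9616)*max(|-4.9616| - 1.53, 0) = -3.4316
prox(x) = [0.0, -3.4316]
||prox(x)||_1 = 0.0 + 3.4316 = 3.4316


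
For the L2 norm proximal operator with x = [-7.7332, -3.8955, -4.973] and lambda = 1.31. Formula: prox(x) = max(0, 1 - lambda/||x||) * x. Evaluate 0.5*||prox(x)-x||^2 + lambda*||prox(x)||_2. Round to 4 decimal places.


Step 1: Compute ||x||.
||x|| = 9.9854
Step 2: Compute scaling factor.
scale = max(0, 1 - 1.31/9.9854) = 0.8688
Step 3: prox(x) = [-6.7187, -3.3844, -4.3206]
||prox(x)|| = 8.6754
Step 4: Proximal objective.
0.5*||prox-x||^2 = 0.8581
lambda*||prox|| = 11.3648
Total = 12.2228


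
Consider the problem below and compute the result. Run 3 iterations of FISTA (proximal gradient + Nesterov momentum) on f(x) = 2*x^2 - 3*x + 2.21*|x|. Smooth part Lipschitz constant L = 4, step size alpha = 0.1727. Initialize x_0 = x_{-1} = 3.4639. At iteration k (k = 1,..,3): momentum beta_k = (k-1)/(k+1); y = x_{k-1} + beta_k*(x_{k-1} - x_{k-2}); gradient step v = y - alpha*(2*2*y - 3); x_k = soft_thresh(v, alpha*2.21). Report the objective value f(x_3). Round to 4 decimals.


FISTA on f(x) = 2*x^2 - 3*x + 2.21*|x|
L = 4, alpha = 0.1727
Iteration 1: beta = 0.0, y = 3.4639 + 0.0*(3.4639 - 3.4639) = 3.4639
  grad(y) = 10.8556, v = y - alpha*grad = 1.5891
  prox(v) = soft_thresh(1.5891, 0.3817) = 1.2075
Iteration 2: beta = 0.3333, y = 1.2075 + 0.3333*(1.2075 - 3.4639) = 0.4553
  grad(y) = -1.1787, v = y - alpha*grad = 0.6589
  prox(v) = soft_thresh(0.6589, 0.3817) = 0.2772
Iteration 3: beta = 0.5, y = 0.2772 + 0.5*(0.2772 - 1.2075) = -0.1879
  grad(y) = -3.7516, v = y - alpha*grad = 0.46
  prox(v) = soft_thresh(0.46, 0.3817) = 0.0783
f(x_3) = 2*0.0783^2 - 3*0.0783 + 2.21*|0.0783| = -0.0496


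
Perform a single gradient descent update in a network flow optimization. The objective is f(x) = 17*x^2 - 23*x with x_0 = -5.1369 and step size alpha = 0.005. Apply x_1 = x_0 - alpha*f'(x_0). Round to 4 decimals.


We compute the gradient at x_0 and apply the update.
f'(x) = 34*x - 23
f'(-5.1369) = 34*-5.1369 - 23 = -197.6546
x_1 = -5.1369 - 0.005*-197.6546 = -4.1486


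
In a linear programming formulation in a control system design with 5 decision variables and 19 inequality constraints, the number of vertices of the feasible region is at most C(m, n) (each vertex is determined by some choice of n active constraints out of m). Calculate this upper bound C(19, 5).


Each vertex corresponds to some choice of n active constraints out of m, so the number of vertices is at most C(m, n) = m! / (n!(m-n)!).
m = 19, n = 5
Numerator: 19 * 18 * 17 * 16 * 15
Denominator: 5! = 120
C(19, 5) = 11628


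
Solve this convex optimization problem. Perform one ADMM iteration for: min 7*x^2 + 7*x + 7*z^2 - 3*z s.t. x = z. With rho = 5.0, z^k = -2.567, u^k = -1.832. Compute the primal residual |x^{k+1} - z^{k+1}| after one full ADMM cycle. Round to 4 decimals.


ADMM iteration with rho = 5.0, z^k = -2.567, u^k = -1.832
Step 1: x-update.
Minimize 7*x^2 + 7*x + (5.0/2)*(x + 2.567 - 1.832)^2
FOC: (2*7 + 5.0)*x = -7 + 5.0*(-2.567 + 1.832)
x^{k+1} = -0.5618
Step 2: z-update.
Minimize 7*z^2 - 3*z + (5.0/2)*(-0.5618 - z - 1.832)^2
FOC: (2*7 + 5.0)*z = 3 + 5.0*(-0.5618 - 1.832)
z^{k+1} = -0.4721
Step 3: u-update.
u^{k+1} = -1.832 - 0.5618 + 0.4721 = -1.9218
Step 4: Primal residual = |-0.5618 + 0.4721| = 0.0898


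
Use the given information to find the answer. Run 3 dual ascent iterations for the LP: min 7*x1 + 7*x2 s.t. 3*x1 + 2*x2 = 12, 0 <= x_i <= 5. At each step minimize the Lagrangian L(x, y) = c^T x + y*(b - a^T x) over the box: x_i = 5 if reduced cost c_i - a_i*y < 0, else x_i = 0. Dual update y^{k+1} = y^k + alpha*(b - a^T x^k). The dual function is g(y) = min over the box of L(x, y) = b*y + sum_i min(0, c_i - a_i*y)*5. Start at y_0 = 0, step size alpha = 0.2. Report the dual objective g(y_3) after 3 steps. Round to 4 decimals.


Dual ascent for LP: min 7*x1 + 7*x2, 3*x1 + 2*x2 = 12, 0 <= x_i <= 5
Step 1: y^k = 0.0, reduced costs: (7.0, 7.0)
  x^k = (0.0, 0.0), subgradient = b - a^T x = 12.0
  y^{k+1} = 0.0 + 0.2*12.0 = 2.4
Step 2: y^k = 2.4, reduced costs: (-0.2, 2.2)
  x^k = (5.0, 0.0), subgradient = b - a^T x = -3.0
  y^{k+1} = 2.4 + 0.2*-3.0 = 1.8
Step 3: y^k = 1.8, reduced costs: (1.6, 3.4)
  x^k = (0.0, 0.0), subgradient = b - a^T x = 12.0
  y^{k+1} = 1.8 + 0.2*12.0 = 4.2
Dual objective at y_3 = 4.2: reduced costs (-5.6, -1.4), box minimizer x = (5.0, 5.0)
g(y_3) = b*y + (c1 - a1*y)*x1 + (c2 - a2*y)*x2 = 12*4.2 + (-5.6)*5.0 + (-1.4)*5.0 = 50.4 - 28.0 - 7.0 = 15.4


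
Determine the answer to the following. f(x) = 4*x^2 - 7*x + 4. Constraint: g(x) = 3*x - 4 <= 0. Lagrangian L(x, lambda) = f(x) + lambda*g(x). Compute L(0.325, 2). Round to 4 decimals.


Step 1: Evaluate f(x).
f(0.325) = 4*0.325^2 - 7*0.325 + 4 = 2.1475
Step 2: Evaluate g(x).
g(0.325) = 3*0.325 - 4 = -3.025
Step 3: Compute Lagrangian.
L = 2.1475 + 2*-3.025 = -3.9025


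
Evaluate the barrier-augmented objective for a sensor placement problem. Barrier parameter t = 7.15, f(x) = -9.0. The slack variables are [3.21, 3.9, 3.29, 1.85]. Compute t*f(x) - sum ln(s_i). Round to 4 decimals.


Step 1: Compute log-barrier.
ln values: [1.1663, 1.361, 1.1909, 0.6152]
phi = -(1.1663 + 1.361 + 1.1909 + 0.6152) = -4.3333
Step 2: Compute augmented objective.
t*f(x) = 7.15*-9.0 = -64.35
Total = -64.35 - 4.3333 = -68.6833


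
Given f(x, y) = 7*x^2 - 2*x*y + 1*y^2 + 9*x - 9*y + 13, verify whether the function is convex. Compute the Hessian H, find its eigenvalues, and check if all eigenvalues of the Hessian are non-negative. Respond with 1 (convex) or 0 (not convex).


The Hessian of f(x,y) = 7*x^2 - 2*x*y + 1*y^2 + 9*x - 9*y + 13 is:
H = [[14, -2], [-2, 2]]
Trace = 14 + 2 = 16
Determinant = 14*2 - (-2)^2 = 24
Discriminant = (16)^2 - 4*24 = 160.0
Eigenvalues: lambda_1 = 1.6754, lambda_2 = 14.3246
The function is convex.

1


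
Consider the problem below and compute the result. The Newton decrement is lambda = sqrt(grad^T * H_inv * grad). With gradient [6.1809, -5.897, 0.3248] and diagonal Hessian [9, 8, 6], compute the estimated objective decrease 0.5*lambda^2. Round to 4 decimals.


Step 1: H is diagonal, so H^(-1) * g = [0.6868, -0.7371, 0.0541].
Step 2: g^T H^(-1) g = sum_i g_i^2 / H_ii
  = (6.1809)^2/9 + (-5.897)^2/8 + (0.3248)^2/6
  = 4.2448 + 4.3468 + 0.0176 = 8.6092
Step 3: Objective decrease = 0.5 * g^T H^(-1) g = 4.3046


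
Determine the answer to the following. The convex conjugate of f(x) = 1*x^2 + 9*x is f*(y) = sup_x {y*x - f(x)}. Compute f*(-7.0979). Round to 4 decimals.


f*(y) = sup_x {y*x - a*x^2 - b*x} = sup_x {(y-b)*x - a*x^2}
FOC: (y - b) - 2a*x = 0 => x* = (y - b)/(2a)
x* = (-7.0979 - 9)/(2*1) = -8.049
f*(-7.0979) = (y-b)^2/(4a) = (-7.0979 - 9)^2/(4*1)
= 259.1424/4 = 64.7856


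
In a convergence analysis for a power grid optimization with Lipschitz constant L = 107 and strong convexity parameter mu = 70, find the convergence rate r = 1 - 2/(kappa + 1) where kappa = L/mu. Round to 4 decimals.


Step 1: Compute the condition number.
kappa = L/mu = 107/70 = 1.5286
Step 2: Compute the convergence rate.
r = 1 - 2/(kappa + 1) = 1 - 2*mu/(L + mu) = (L - mu)/(L + mu) = 37/177 = 0.209


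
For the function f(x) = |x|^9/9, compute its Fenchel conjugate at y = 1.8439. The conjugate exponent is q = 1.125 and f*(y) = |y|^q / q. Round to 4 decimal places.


The conjugate exponent q satisfies 1/p + 1/q = 1.
p = 9, so q = 9/(9 - 1) = 1.125
|y|^q = 1.8439^1.125 = 1.9905
f*(1.8439) = 1.9905 / 1.125 = 1.7693


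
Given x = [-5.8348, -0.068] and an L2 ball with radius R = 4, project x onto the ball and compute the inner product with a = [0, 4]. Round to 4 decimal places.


Step 1: Compute ||x|| (intermediates to 6 decimals).
||x|| = sqrt((-5.8348)^2 + (-0.068)^2) = 5.835196
Step 2: Project.
Since ||x|| > R, scale = R/||x|| = 4/5.835196 = 0.685495, proj(x) = scale * x
proj(x) = [-3.999726, -0.046614]
Step 3: Dot product.
a^T * proj(x) = 0*(-3.999726) + 4*(-0.046614) = -0.1865


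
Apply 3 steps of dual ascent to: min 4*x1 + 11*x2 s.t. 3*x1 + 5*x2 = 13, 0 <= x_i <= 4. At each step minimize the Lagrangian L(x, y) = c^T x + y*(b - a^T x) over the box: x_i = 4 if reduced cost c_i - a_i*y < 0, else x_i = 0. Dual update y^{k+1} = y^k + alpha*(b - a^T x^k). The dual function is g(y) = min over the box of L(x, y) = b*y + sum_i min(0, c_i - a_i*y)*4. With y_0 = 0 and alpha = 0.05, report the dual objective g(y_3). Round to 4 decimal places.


Dual ascent for LP: min 4*x1 + 11*x2, 3*x1 + 5*x2 = 13, 0 <= x_i <= 4
Step 1: y^k = 0.0, reduced costs: (4.0, 11.0)
  x^k = (0.0, 0.0), subgradient = b - a^T x = 13.0
  y^{k+1} = 0.0 + 0.05*13.0 = 0.65
Step 2: y^k = 0.65, reduced costs: (2.05, 7.75)
  x^k = (0.0, 0.0), subgradient = b - a^T x = 13.0
  y^{k+1} = 0.65 + 0.05*13.0 = 1.3
Step 3: y^k = 1.3, reduced costs: (0.1, 4.5)
  x^k = (0.0, 0.0), subgradient = b - a^T x = 13.0
  y^{k+1} = 1.3 + 0.05*13.0 = 1.95
Dual objective at y_3 = 1.95: reduced costs (-1.85, 1.25), box minimizer x = (4.0, 0.0)
g(y_3) = b*y + (c1 - a1*y)*x1 + (c2 - a2*y)*x2 = 13*1.95 + (-1.85)*4.0 + 1.25*0.0 = 25.35 - 7.4 + 0.0 = 17.95


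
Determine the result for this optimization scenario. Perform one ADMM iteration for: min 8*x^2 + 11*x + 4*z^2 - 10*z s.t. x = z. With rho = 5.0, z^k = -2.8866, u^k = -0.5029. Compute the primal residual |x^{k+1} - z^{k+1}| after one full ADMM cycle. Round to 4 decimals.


ADMM iteration with rho = 5.0, z^k = -2.8866, u^k = -0.5029
Step 1: x-update.
Minimize 8*x^2 + 11*x + (5.0/2)*(x + 2.8866 - 0.5029)^2
FOC: (2*8 + 5.0)*x = -11 + 5.0*(-2.8866 + 0.5029)
x^{k+1} = -1.0914
Step 2: z-update.
Minimize 4*z^2 - 10*z + (5.0/2)*(-1.0914 - z - 0.5029)^2
FOC: (2*4 + 5.0)*z = 10 + 5.0*(-1.0914 - 0.5029)
z^{k+1} = 0.1561
Step 3: u-update.
u^{k+1} = -0.5029 - 1.0914 - 0.1561 = -1.7503
Step 4: Primal residual = |-1.0914 - 0.1561| = 1.2474


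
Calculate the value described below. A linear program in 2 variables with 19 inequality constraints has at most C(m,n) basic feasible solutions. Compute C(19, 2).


Each vertex corresponds to some choice of n active constraints out of m, so the number of vertices is at most C(m, n) = m! / (n!(m-n)!).
m = 19, n = 2
Numerator: 19 * 18
Denominator: 2! = 2
C(19, 2) = 171


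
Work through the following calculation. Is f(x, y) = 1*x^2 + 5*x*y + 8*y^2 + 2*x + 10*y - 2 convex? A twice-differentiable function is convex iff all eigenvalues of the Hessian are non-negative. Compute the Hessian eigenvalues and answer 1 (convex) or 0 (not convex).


The Hessian of f(x,y) = 1*x^2 + 5*x*y + 8*y^2 + 2*x + 10*y - 2 is:
H = [[2, 5], [5, 16]]
Trace = 2 + 16 = 18
Determinant = 2*16 - (5)^2 = 7
Discriminant = (18)^2 - 4*7 = 296.0
Eigenvalues: lambda_1 = 0.3977, lambda_2 = 17.6023
The function is convex.

1


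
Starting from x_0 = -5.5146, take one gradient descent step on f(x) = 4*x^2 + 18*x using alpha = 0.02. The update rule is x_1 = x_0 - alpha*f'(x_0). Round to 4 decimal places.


We compute the gradient at x_0 and apply the update.
f'(x) = 8*x + 18
f'(-5.5146) = 8*-5.5146 + 18 = -26.1168
x_1 = -5.5146 - 0.02*-26.1168 = -4.9923


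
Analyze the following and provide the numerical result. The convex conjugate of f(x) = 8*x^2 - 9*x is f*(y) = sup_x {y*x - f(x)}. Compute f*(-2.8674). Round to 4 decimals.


f*(y) = sup_x {y*x - a*x^2 - b*x} = sup_x {(y-b)*x - a*x^2}
FOC: (y - b) - 2a*x = 0 => x* = (y - b)/(2a)
x* = (-2.8674 + 9)/(2*8) = 0.3833
f*(-2.8674) = (y-b)^2/(4a) = (-2.8674 + 9)^2/(4*8)
= 37.6088/32 = 1.1753


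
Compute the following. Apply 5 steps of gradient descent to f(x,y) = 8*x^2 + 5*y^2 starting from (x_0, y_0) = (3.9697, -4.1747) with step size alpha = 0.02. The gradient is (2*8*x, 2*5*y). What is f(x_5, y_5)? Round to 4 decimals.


Gradient descent on f(x,y) = 8*x^2 + 5*y^2.
Starting point: (3.9697, -4.1747), alpha = 0.02
Step 1: grad_x = 2*8*3.9697 = 63.5152, grad_y = 2*5*-4.1747 = -41.747
  x_1 = 3.9697 - 0.02*63.5152 = 2.6994
  y_1 = -4.1747 - 0.02*-41.747 = -3.3398
Step 2: grad_x = 2*8*2.6994 = 43.1903, grad_y = 2*5*-3.3398 = -33.3976
  x_2 = 2.6994 - 0.02*43.1903 = 1.8356
  y_2 = -3.3398 - 0.02*-33.3976 = -2.6718
Step 3: grad_x = 2*8*1.8356 = 29.3694, grad_y = 2*5*-2.6718 = -26.7181
  x_3 = 1.8356 - 0.02*29.3694 = 1.2482
  y_3 = -2.6718 - 0.02*-26.7181 = -2.1374
Step 4: grad_x = 2*8*1.2482 = 19.9712, grad_y = 2*5*-2.1374 = -21.3745
  x_4 = 1.2482 - 0.02*19.9712 = 0.8488
  y_4 = -2.1374 - 0.02*-21.3745 = -1.71
Step 5: grad_x = 2*8*0.8488 = 13.5804, grad_y = 2*5*-1.71 = -17.0996
  x_5 = 0.8488 - 0.02*13.5804 = 0.5772
  y_5 = -1.71 - 0.02*-17.0996 = -1.368
f(0.5772, -1.368) = 8*0.5772^2 + 5*(-1.368)^2 = 12.0216


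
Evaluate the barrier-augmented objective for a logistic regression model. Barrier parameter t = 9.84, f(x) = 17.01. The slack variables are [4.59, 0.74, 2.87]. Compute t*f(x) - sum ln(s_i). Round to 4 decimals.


Step 1: Compute log-barrier.
ln values: [1.5239, -0.3011, 1.0543]
phi = -(1.5239 - 0.3011 + 1.0543) = -2.2771
Step 2: Compute augmented objective.
t*f(x) = 9.84*17.01 = 167.3784
Total = 167.3784 - 2.2771 = 165.1013


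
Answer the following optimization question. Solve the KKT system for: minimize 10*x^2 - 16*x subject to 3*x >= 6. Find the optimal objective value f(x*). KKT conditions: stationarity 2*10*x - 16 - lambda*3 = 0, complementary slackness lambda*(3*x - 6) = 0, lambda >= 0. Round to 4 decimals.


Step 1: Try lambda = 0 (constraint inactive).
x_unc = 16/(2*10) = 0.8
Check: 3*0.8 = 2.4 < 6 -- violated!
Step 2: Constraint must be active: 3*x = 6
x* = 6/3 = 2.0
lambda = (2*10*2.0 - 16)/3 = 8.0
Step 3: Compute optimal value.
f(x*) = 10*2.0^2 - 16*2.0 = 8.0


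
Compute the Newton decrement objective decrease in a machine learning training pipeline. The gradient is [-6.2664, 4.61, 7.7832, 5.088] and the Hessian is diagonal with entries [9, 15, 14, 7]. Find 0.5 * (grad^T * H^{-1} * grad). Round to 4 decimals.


Step 1: H is diagonal, so H^(-1) * g = [-0.6963, 0.3073, 0.5559, 0.7269].
Step 2: g^T H^(-1) g = sum_i g_i^2 / H_ii
  = (-6.2664)^2/9 + (4.61)^2/15 + (7.7832)^2/14 + (5.088)^2/7
  = 4.3631 + 1.4168 + 4.327 + 3.6982 = 13.8052
Step 3: Objective decrease = 0.5 * g^T H^(-1) g = 6.9026


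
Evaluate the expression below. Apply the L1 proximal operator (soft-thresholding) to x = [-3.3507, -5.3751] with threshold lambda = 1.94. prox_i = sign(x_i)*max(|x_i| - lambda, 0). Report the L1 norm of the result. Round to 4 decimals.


Soft-thresholding with lambda = 1.94:
prox(-3.3507) = sign(-3.3507)*max(|-3.3507| - 1.94, 0) = -1.4107
prox(-5.3751) = sign(-5.3751)*max(|-5.3751| - 1.94, 0) = -3.4351
prox(x) = [-1.4107, -3.4351]
||prox(x)||_1 = 1.4107 + 3.4351 = 4.8458


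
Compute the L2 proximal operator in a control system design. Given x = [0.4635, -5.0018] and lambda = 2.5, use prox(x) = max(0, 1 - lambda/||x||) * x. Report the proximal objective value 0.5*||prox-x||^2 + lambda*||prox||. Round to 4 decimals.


Step 1: Compute ||x||.
||x|| = 5.0232
Step 2: Compute scaling factor.
scale = max(0, 1 - 2.5/5.0232) = 0.5023
Step 3: prox(x) = [0.2328, -2.5125]
||prox(x)|| = 2.5232
Step 4: Proximal objective.
0.5*||prox-x||^2 = 3.125
lambda*||prox|| = 6.308
Total = 9.4331


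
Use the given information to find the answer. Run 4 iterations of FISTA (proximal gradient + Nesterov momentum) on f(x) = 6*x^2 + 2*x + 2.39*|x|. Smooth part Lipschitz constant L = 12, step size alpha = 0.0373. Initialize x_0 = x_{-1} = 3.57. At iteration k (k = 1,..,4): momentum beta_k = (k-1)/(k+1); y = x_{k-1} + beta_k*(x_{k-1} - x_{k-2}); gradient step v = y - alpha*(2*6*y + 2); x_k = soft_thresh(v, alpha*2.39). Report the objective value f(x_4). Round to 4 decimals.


FISTA on f(x) = 6*x^2 + 2*x + 2.39*|x|
L = 12, alpha = 0.0373
Iteration 1: beta = 0.0, y = 3.57 + 0.0*(3.57 - 3.57) = 3.57
  grad(y) = 44.84, v = y - alpha*grad = 1.8975
  prox(v) = soft_thresh(1.8975, 0.0891) = 1.8083
Iteration 2: beta = 0.3333, y = 1.8083 + 0.3333*(1.8083 - 3.57) = 1.2211
  grad(y) = 16.6531, v = y - alpha*grad = 0.5999
  prox(v) = soft_thresh(0.5999, 0.0891) = 0.5108
Iteration 3: beta = 0.5, y = 0.5108 + 0.5*(0.5108 - 1.8083) = -0.138
  grad(y) = 0.3442, v = y - alpha*grad = -0.1508
  prox(v) = soft_thresh(-0.1508, 0.0891) = -0.0617
Iteration 4: beta = 0.6, y = -0.0617 + 0.6*(-0.0617 - 0.5108) = -0.4052
  grad(y) = -2.8618, v = y - alpha*grad = -0.2984
  prox(v) = soft_thresh(-0.2984, 0.0891) = -0.2093
f(x_4) = 6*(-0.2093)^2 + 2*(-0.2093) + 2.39*|-0.2093| = 0.3443


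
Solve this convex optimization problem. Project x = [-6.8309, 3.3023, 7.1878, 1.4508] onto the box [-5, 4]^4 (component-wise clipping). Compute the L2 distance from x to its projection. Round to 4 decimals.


Project each component onto [-5, 4].
clip(-6.8309) = -5.0, clip(3.3023) = 3.3023, clip(7.1878) = 4.0, clip(1.4508) = 1.4508
Projection = [-5.0, 3.3023, 4.0, 1.4508]
Squared diffs: [3.3522, 0.0, 10.1621, 0.0]
Distance = sqrt(13.5143) = 3.6762


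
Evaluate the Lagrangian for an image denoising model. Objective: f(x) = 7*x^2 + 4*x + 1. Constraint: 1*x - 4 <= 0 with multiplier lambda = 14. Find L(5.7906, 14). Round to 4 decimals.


Step 1: Evaluate f(x).
f(5.7906) = 7*5.7906^2 + 4*5.7906 + 1 = 258.8797
Step 2: Evaluate g(x).
g(5.7906) = 1*5.7906 - 4 = 1.7906
Step 3: Compute Lagrangian.
L = 258.8797 + 14*1.7906 = 283.9481


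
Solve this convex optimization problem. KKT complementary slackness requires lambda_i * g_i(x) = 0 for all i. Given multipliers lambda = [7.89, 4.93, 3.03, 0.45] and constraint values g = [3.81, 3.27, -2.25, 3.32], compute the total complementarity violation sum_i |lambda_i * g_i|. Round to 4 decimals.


KKT complementary slackness check:
lambda_1 * g_1 = 7.89 * 3.81 = 30.0609
lambda_2 * g_2 = 4.93 * 3.27 = 16.1211
lambda_3 * g_3 = 3.03 * -2.25 = -6.8175
lambda_4 * g_4 = 0.45 * 3.32 = 1.494
Total violation = 30.0609 + 16.1211 + 6.8175 + 1.494 = 54.4935


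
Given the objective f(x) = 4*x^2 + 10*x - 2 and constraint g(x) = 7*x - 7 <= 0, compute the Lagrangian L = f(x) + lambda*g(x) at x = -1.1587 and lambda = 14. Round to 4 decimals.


Step 1: Evaluate f(x).
f(-1.1587) = 4*(-1.1587)^2 + 10*(-1.1587) - 2 = -8.2167
Step 2: Evaluate g(x).
g(-1.1587) = 7*-1.1587 - 7 = -15.1109
Step 3: Compute Lagrangian.
L = -8.2167 + 14*-15.1109 = -219.7693


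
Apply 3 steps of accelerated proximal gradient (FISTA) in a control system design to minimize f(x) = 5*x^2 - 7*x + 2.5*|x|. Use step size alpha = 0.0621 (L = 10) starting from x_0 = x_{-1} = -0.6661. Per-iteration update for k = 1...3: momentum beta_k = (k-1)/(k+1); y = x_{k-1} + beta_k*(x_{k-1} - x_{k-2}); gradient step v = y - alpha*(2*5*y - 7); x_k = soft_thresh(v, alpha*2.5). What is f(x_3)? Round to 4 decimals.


FISTA on f(x) = 5*x^2 - 7*x + 2.5*|x|
L = 10, alpha = 0.0621
Iteration 1: beta = 0.0, y = -0.6661 + 0.0*(-0.6661 + 0.6661) = -0.6661
  grad(y) = -13.661, v = y - alpha*grad = 0.1822
  prox(v) = soft_thresh(0.1822, 0.1553) = 0.027
Iteration 2: beta = 0.3333, y = 0.027 + 0.3333*(0.027 + 0.6661) = 0.258
  grad(y) = -4.4197, v = y - alpha*grad = 0.5325
  prox(v) = soft_thresh(0.5325, 0.1553) = 0.3772
Iteration 3: beta = 0.5, y = 0.3772 + 0.5*(0.3772 - 0.027) = 0.5524
  grad(y) = -1.4763, v = y - alpha*grad = 0.644
  prox(v) = soft_thresh(0.644, 0.1553) = 0.4888
f(x_3) = 5*0.4888^2 - 7*0.4888 + 2.5*|0.4888| = -1.005


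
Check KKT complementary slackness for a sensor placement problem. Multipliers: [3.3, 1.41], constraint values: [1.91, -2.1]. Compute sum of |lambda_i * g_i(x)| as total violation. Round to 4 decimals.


KKT complementary slackness check:
lambda_1 * g_1 = 3.3 * 1.91 = 6.303
lambda_2 * g_2 = 1.41 * -2.1 = -2.961
Total violation = 6.303 + 2.961 = 9.264


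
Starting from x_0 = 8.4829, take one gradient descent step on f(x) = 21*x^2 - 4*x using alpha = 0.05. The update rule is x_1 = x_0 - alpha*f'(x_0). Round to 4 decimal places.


We compute the gradient at x_0 and apply the update.
f'(x) = 42*x - 4
f'(8.4829) = 42*8.4829 - 4 = 352.2818
x_1 = 8.4829 - 0.05*352.2818 = -9.1312


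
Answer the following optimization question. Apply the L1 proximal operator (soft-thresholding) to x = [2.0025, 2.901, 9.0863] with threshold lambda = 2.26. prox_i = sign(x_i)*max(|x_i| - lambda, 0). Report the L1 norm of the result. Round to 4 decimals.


Soft-thresholding with lambda = 2.26:
prox(2.0025) = sign(2.0025)*max(|2.0025| - 2.26, 0) = 0.0
prox(2.901) = sign(2.901)*max(|2.901| - 2.26, 0) = 0.641
prox(9.0863) = sign(9.0863)*max(|9.0863| - 2.26, 0) = 6.8263
prox(x) = [0.0, 0.641, 6.8263]
||prox(x)||_1 = 0.0 + 0.641 + 6.8263 = 7.4673


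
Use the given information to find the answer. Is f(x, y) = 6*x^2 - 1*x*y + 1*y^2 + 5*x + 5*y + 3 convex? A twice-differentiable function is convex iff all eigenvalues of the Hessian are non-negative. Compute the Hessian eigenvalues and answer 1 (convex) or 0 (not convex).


The Hessian of f(x,y) = 6*x^2 - 1*x*y + 1*y^2 + 5*x + 5*y + 3 is:
H = [[12, -1], [-1, 2]]
Trace = 12 + 2 = 14
Determinant = 12*2 - (-1)^2 = 23
Discriminant = (14)^2 - 4*23 = 104.0
Eigenvalues: lambda_1 = 1.901, lambda_2 = 12.099
The function is convex.

1


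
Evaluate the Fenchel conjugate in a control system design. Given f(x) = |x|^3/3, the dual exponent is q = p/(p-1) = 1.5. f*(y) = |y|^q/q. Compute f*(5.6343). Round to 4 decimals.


The conjugate exponent q satisfies 1/p + 1/q = 1.
p = 3, so q = 3/(3 - 1) = 1.5
|y|^q = 5.6343^1.5 = 13.374
f*(5.6343) = 13.374 / 1.5 = 8.916


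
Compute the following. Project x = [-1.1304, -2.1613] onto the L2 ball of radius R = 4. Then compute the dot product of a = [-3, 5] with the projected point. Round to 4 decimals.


Step 1: Compute ||x|| (intermediates to 6 decimals).
||x|| = sqrt((-1.1304)^2 + (-2.1613)^2) = 2.439062
Step 2: Project.
Since ||x|| <= R, proj = x (no scaling needed).
proj(x) = [-1.1304, -2.1613]
Step 3: Dot product.
a^T * proj(x) = -3*(-1.1304) + 5*(-2.1613) = -7.4153


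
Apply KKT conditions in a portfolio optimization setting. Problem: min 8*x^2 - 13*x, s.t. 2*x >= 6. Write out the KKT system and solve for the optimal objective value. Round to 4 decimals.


Step 1: Try lambda = 0 (constraint inactive).
x_unc = 13/(2*8) = 0.8125
Check: 2*0.8125 = 1.625 < 6 -- violated!
Step 2: Constraint must be active: 2*x = 6
x* = 6/2 = 3.0
lambda = (2*8*3.0 - 13)/2 = 17.5
Step 3: Compute optimal value.
f(x*) = 8*3.0^2 - 13*3.0 = 33.0


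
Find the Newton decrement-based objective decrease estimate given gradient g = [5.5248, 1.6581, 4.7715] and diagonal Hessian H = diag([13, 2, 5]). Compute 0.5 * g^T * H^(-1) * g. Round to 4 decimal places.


Step 1: H is diagonal, so H^(-1) * g = [0.425, 0.8291, 0.9543].
Step 2: g^T H^(-1) g = sum_i g_i^2 / H_ii
  = (5.5248)^2/13 + (1.6581)^2/2 + (4.7715)^2/5
  = 2.348 + 1.3746 + 4.5534 = 8.276
Step 3: Objective decrease = 0.5 * g^T H^(-1) g = 4.138


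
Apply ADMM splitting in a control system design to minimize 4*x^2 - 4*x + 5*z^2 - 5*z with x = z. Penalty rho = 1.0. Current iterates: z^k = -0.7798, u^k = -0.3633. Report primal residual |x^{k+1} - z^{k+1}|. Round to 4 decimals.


ADMM iteration with rho = 1.0, z^k = -0.7798, u^k = -0.3633
Step 1: x-update.
Minimize 4*x^2 - 4*x + (1.0/2)*(x + 0.7798 - 0.3633)^2
FOC: (2*4 + 1.0)*x = 4 + 1.0*(-0.7798 + 0.3633)
x^{k+1} = 0.3982
Step 2: z-update.
Minimize 5*z^2 - 5*z + (1.0/2)*(0.3982 - z - 0.3633)^2
FOC: (2*5 + 1.0)*z = 5 + 1.0*(0.3982 - 0.3633)
z^{k+1} = 0.4577
Step 3: u-update.
u^{k+1} = -0.3633 + 0.3982 - 0.4577 = -0.4228
Step 4: Primal residual = |0.3982 - 0.4577| = 0.0595


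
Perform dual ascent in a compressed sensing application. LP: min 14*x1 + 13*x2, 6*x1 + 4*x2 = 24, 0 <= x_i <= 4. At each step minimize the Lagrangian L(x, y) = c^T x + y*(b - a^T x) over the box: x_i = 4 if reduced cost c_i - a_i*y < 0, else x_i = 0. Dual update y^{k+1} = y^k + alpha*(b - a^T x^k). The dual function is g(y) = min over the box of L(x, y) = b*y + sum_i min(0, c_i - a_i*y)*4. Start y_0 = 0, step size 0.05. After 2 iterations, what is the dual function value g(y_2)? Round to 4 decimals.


Dual ascent for LP: min 14*x1 + 13*x2, 6*x1 + 4*x2 = 24, 0 <= x_i <= 4
Step 1: y^k = 0.0, reduced costs: (14.0, 13.0)
  x^k = (0.0, 0.0), subgradient = b - a^T x = 24.0
  y^{k+1} = 0.0 + 0.05*24.0 = 1.2
Step 2: y^k = 1.2, reduced costs: (6.8, 8.2)
  x^k = (0.0, 0.0), subgradient = b - a^T x = 24.0
  y^{k+1} = 1.2 + 0.05*24.0 = 2.4
Dual objective at y_2 = 2.4: reduced costs (-0.4, 3.4), box minimizer x = (4.0, 0.0)
g(y_2) = b*y + (c1 - a1*y)*x1 + (c2 - a2*y)*x2 = 24*2.4 + (-0.4)*4.0 + 3.4*0.0 = 57.6 - 1.6 + 0.0 = 56.0


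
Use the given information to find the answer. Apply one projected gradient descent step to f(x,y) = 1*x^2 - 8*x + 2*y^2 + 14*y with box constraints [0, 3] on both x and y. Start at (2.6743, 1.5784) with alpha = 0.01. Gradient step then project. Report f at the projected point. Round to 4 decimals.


Step 1: Compute gradient at (2.6743, 1.5784).
grad_x = 2*1*2.6743 - 8 = -2.6514
grad_y = 2*2*1.5784 + 14 = 20.3136
Step 2: Gradient step.
x_raw = 2.6743 - 0.01*-2.6514 = 2.7008
y_raw = 1.5784 - 0.01*20.3136 = 1.3753
Step 3: Project onto [0, 3].
x_proj = clip(2.7008) = 2.7008
y_proj = clip(1.3753) = 1.3753
Step 4: Evaluate f.
f(2.7008, 1.3753) = 8.7243


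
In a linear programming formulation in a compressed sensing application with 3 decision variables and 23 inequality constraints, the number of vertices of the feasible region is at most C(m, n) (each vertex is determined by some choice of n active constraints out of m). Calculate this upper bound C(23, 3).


Each vertex corresponds to some choice of n active constraints out of m, so the number of vertices is at most C(m, n) = m! / (n!(m-n)!).
m = 23, n = 3
Numerator: 23 * 22 * 21
Denominator: 3! = 6
C(23, 3) = 1771


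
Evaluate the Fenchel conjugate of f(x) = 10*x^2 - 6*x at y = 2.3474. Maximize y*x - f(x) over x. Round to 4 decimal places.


f*(y) = sup_x {y*x - a*x^2 - b*x} = sup_x {(y-b)*x - a*x^2}
FOC: (y - b) - 2a*x = 0 => x* = (y - b)/(2a)
x* = (2.3474 + 6)/(2*10) = 0.4174
f*(2.3474) = (y-b)^2/(4a) = (2.3474 + 6)^2/(4*10)
= 69.6791/40 = 1.742


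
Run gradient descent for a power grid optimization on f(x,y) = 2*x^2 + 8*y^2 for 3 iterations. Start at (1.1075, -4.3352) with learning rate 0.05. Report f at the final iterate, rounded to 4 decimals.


Gradient descent on f(x,y) = 2*x^2 + 8*y^2.
Starting point: (1.1075, -4.3352), alpha = 0.05
Step 1: grad_x = 2*2*1.1075 = 4.43, grad_y = 2*8*-4.3352 = -69.3632
  x_1 = 1.1075 - 0.05*4.43 = 0.886
  y_1 = -4.3352 - 0.05*-69.3632 = -0.867
Step 2: grad_x = 2*2*0.886 = 3.544, grad_y = 2*8*-0.867 = -13.8726
  x_2 = 0.886 - 0.05*3.544 = 0.7088
  y_2 = -0.867 - 0.05*-13.8726 = -0.1734
Step 3: grad_x = 2*2*0.7088 = 2.8352, grad_y = 2*8*-0.1734 = -2.7745
  x_3 = 0.7088 - 0.05*2.8352 = 0.567
  y_3 = -0.1734 - 0.05*-2.7745 = -0.0347
f(0.567, -0.0347) = 2*0.567^2 + 8*(-0.0347)^2 = 0.6527


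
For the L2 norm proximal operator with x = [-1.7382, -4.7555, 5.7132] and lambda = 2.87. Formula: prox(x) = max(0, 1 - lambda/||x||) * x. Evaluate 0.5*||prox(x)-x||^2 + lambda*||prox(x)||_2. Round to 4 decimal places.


Step 1: Compute ||x||.
||x|| = 7.6339
Step 2: Compute scaling factor.
scale = max(0, 1 - 2.87/7.6339) = 0.624
Step 3: prox(x) = [-1.0847, -2.9677, 3.5653]
||prox(x)|| = 4.7639
Step 4: Proximal objective.
0.5*||prox-x||^2 = 4.1185
lambda*||prox|| = 13.6724
Total = 17.7909


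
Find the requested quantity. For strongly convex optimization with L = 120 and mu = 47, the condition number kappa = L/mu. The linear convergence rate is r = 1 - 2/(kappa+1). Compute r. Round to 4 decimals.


Step 1: Compute the condition number.
kappa = L/mu = 120/47 = 2.5532
Step 2: Compute the convergence rate.
r = 1 - 2/(kappa + 1) = 1 - 2*mu/(L + mu) = (L - mu)/(L + mu) = 73/167 = 0.4371


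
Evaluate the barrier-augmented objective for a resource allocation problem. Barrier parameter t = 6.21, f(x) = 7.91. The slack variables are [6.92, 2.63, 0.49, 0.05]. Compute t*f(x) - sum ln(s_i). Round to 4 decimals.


Step 1: Compute log-barrier.
ln values: [1.9344, 0.967, -0.7133, -2.9957]
phi = -(1.9344 + 0.967 - 0.7133 - 2.9957) = 0.8077
Step 2: Compute augmented objective.
t*f(x) = 6.21*7.91 = 49.1211
Total = 49.1211 + 0.8077 = 49.9288


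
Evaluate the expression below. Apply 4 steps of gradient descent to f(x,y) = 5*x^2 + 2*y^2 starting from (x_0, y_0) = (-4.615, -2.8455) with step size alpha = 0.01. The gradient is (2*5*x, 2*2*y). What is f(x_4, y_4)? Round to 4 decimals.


Gradient descent on f(x,y) = 5*x^2 + 2*y^2.
Starting point: (-4.615, -2.8455), alpha = 0.01
Step 1: grad_x = 2*5*-4.615 = -46.15, grad_y = 2*2*-2.8455 = -11.382
  x_1 = -4.615 - 0.01*-46.15 = -4.1535
  y_1 = -2.8455 - 0.01*-11.382 = -2.7317
Step 2: grad_x = 2*5*-4.1535 = -41.535, grad_y = 2*2*-2.7317 = -10.9267
  x_2 = -4.1535 - 0.01*-41.535 = -3.7382
  y_2 = -2.7317 - 0.01*-10.9267 = -2.6224
Step 3: grad_x = 2*5*-3.7382 = -37.3815, grad_y = 2*2*-2.6224 = -10.4897
  x_3 = -3.7382 - 0.01*-37.3815 = -3.3643
  y_3 = -2.6224 - 0.01*-10.4897 = -2.5175
Step 4: grad_x = 2*5*-3.3643 = -33.6434, grad_y = 2*2*-2.5175 = -10.0701
  x_4 = -3.3643 - 0.01*-33.6434 = -3.0279
  y_4 = -2.5175 - 0.01*-10.0701 = -2.4168
f(-3.0279, -2.4168) = 5*(-3.0279)^2 + 2*(-2.4168)^2 = 57.5229


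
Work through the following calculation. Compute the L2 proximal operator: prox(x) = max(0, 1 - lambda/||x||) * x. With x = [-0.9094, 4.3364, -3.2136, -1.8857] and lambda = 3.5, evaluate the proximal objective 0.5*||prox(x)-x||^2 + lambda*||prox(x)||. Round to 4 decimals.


Step 1: Compute ||x||.
||x|| = 5.7892
Step 2: Compute scaling factor.
scale = max(0, 1 - 3.5/5.7892) = 0.3954
Step 3: prox(x) = [-0.3596, 1.7147, -1.2707, -0.7456]
||prox(x)|| = 2.2892
Step 4: Proximal objective.
0.5*||prox-x||^2 = 6.125
lambda*||prox|| = 8.0122
Total = 14.1371


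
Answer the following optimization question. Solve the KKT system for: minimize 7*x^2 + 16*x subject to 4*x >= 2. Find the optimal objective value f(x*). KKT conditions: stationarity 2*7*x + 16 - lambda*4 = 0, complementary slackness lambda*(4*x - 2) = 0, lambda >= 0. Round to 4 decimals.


Step 1: Try lambda = 0 (constraint inactive).
x_unc = -16/(2*7) = -1.1429
Check: 4*-1.1429 = -4.5716 < 2 -- violated!
Step 2: Constraint must be active: 4*x = 2
x* = 2/4 = 0.5
lambda = (2*7*0.5 + 16)/4 = 5.75
Step 3: Compute optimal value.
f(x*) = 7*0.5^2 + 16*0.5 = 9.75


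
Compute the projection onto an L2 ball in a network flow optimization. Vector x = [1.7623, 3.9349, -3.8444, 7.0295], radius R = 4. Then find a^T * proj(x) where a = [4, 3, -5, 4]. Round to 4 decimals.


Step 1: Compute ||x|| (intermediates to 6 decimals).
||x|| = sqrt(1.7623^2 + 3.9349^2 + (-3.8444)^2 + 7.0295^2) = 9.098485
Step 2: Project.
Since ||x|| > R, scale = R/||x|| = 4/9.098485 = 0.439634, proj(x) = scale * x
proj(x) = [0.774767, 1.729916, -1.690129, 3.090407]
Step 3: Dot product.
a^T * proj(x) = 4*0.774767 + 3*1.729916 - 5*(-1.690129) + 4*3.090407 = 29.1011


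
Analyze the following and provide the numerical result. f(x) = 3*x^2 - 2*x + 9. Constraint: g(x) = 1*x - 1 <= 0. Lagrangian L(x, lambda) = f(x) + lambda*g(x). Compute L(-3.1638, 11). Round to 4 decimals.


Step 1: Evaluate f(x).
f(-3.1638) = 3*(-3.1638)^2 - 2*(-3.1638) + 9 = 45.3565
Step 2: Evaluate g(x).
g(-3.1638) = 1*-3.1638 - 1 = -4.1638
Step 3: Compute Lagrangian.
L = 45.3565 + 11*-4.1638 = -0.4453


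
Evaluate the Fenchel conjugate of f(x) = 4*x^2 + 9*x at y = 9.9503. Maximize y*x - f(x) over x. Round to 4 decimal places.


f*(y) = sup_x {y*x - a*x^2 - b*x} = sup_x {(y-b)*x - a*x^2}
FOC: (y - b) - 2a*x = 0 => x* = (y - b)/(2a)
x* = (9.9503 - 9)/(2*4) = 0.1188
f*(9.9503) = (y-b)^2/(4a) = (9.9503 - 9)^2/(4*4)
= 0.9031/16 = 0.0564


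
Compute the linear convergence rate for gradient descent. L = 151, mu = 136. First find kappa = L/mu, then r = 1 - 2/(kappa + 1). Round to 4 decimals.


Step 1: Compute the condition number.
kappa = L/mu = 151/136 = 1.1103
Step 2: Compute the convergence rate.
r = 1 - 2/(kappa + 1) = 1 - 2*mu/(L + mu) = (L - mu)/(L + mu) = 15/287 = 0.0523


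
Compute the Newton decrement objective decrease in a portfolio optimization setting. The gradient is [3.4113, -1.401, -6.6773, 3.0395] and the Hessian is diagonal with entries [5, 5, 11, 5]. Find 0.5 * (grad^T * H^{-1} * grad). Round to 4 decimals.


Step 1: H is diagonal, so H^(-1) * g = [0.6823, -0.2802, -0.607, 0.6079].
Step 2: g^T H^(-1) g = sum_i g_i^2 / H_ii
  = (3.4113)^2/5 + (-1.401)^2/5 + (-6.6773)^2/11 + (3.0395)^2/5
  = 2.3274 + 0.3926 + 4.0533 + 1.8477 = 8.621
Step 3: Objective decrease = 0.5 * g^T H^(-1) g = 4.3105


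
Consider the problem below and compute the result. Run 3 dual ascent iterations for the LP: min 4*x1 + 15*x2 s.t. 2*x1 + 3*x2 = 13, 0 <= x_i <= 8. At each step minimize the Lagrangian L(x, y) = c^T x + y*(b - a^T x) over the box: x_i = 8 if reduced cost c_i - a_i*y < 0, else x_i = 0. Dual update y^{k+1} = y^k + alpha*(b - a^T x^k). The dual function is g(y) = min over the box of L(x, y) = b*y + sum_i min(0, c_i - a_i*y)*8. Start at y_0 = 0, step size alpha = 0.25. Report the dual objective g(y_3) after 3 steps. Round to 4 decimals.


Dual ascent for LP: min 4*x1 + 15*x2, 2*x1 + 3*x2 = 13, 0 <= x_i <= 8
Step 1: y^k = 0.0, reduced costs: (4.0, 15.0)
  x^k = (0.0, 0.0), subgradient = b - a^T x = 13.0
  y^{k+1} = 0.0 + 0.25*13.0 = 3.25
Step 2: y^k = 3.25, reduced costs: (-2.5, 5.25)
  x^k = (8.0, 0.0), subgradient = b - a^T x = -3.0
  y^{k+1} = 3.25 + 0.25*-3.0 = 2.5
Step 3: y^k = 2.5, reduced costs: (-1.0, 7.5)
  x^k = (8.0, 0.0), subgradient = b - a^T x = -3.0
  y^{k+1} = 2.5 + 0.25*-3.0 = 1.75
Dual objective at y_3 = 1.75: reduced costs (0.5, 9.75), box minimizer x = (0.0, 0.0)
g(y_3) = b*y + (c1 - a1*y)*x1 + (c2 - a2*y)*x2 = 13*1.75 + 0.5*0.0 + 9.75*0.0 = 22.75 + 0.0 + 0.0 = 22.75


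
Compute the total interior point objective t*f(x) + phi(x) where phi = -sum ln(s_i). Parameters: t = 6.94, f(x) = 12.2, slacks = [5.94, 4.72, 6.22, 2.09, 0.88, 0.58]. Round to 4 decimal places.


Step 1: Compute log-barrier.
ln values: [1.7817, 1.5518, 1.8278, 0.7372, -0.1278, -0.5447]
phi = -(1.7817 + 1.5518 + 1.8278 + 0.7372 - 0.1278 - 0.5447) = -5.2259
Step 2: Compute augmented objective.
t*f(x) = 6.94*12.2 = 84.668
Total = 84.668 - 5.2259 = 79.4421


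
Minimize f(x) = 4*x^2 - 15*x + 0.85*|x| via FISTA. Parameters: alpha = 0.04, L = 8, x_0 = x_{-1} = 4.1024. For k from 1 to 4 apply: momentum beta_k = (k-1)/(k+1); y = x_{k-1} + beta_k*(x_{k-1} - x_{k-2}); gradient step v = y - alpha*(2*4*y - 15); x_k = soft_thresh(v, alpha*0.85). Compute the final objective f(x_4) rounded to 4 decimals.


FISTA on f(x) = 4*x^2 - 15*x + 0.85*|x|
L = 8, alpha = 0.04
Iteration 1: beta = 0.0, y = 4.1024 + 0.0*(4.1024 - 4.1024) = 4.1024
  grad(y) = 17.8192, v = y - alpha*grad = 3.3896
  prox(v) = soft_thresh(3.3896, 0.034) = 3.3556
Iteration 2: beta = 0.3333, y = 3.3556 + 0.3333*(3.3556 - 4.1024) = 3.1067
  grad(y) = 9.8537, v = y - alpha*grad = 2.7126
  prox(v) = soft_thresh(2.7126, 0.034) = 2.6786
Iteration 3: beta = 0.5, y = 2.6786 + 0.5*(2.6786 - 3.3556) = 2.34
  grad(y) = 3.7202, v = y - alpha*grad = 2.1912
  prox(v) = soft_thresh(2.1912, 0.034) = 2.1572
Iteration 4: beta = 0.6, y = 2.1572 + 0.6*(2.1572 - 2.6786) = 1.8444
  grad(y) = -0.2447, v = y - alpha*grad = 1.8542
  prox(v) = soft_thresh(1.8542, 0.034) = 1.8202
f(x_4) = 4*1.8202^2 - 15*1.8202 + 0.85*|1.8202| = -12.5033


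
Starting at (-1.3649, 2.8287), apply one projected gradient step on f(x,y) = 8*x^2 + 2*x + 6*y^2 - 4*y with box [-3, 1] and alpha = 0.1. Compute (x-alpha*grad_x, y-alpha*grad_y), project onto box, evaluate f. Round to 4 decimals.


Step 1: Compute gradient at (-1.3649, 2.8287).
grad_x = 2*8*-1.3649 + 2 = -19.8384
grad_y = 2*6*2.8287 - 4 = 29.9444
Step 2: Gradient step.
x_raw = -1.3649 - 0.1*-19.8384 = 0.6189
y_raw = 2.8287 - 0.1*29.9444 = -0.1657
Step 3: Project onto [-3, 1].
x_proj = clip(0.6189) = 0.6189
y_proj = clip(-0.1657) = -0.1657
Step 4: Evaluate f.
f(0.6189, -0.1657) = 5.1304


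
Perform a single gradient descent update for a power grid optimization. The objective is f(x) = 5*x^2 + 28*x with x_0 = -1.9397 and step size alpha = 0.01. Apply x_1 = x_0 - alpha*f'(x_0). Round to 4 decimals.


We compute the gradient at x_0 and apply the update.
f'(x) = 10*x + 28
f'(-1.9397) = 10*-1.9397 + 28 = 8.603
x_1 = -1.9397 - 0.01*8.603 = -2.0257
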